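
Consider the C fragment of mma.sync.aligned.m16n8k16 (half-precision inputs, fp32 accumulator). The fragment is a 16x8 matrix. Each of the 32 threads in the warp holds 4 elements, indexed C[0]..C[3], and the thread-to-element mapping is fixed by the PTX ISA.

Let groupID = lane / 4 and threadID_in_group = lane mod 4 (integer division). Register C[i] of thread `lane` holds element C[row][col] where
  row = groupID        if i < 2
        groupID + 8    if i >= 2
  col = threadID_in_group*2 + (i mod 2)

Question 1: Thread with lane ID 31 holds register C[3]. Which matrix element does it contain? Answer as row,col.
15,7

lane 31->31/4=7, 31 mod 4=3
i=3  r:7+8->15  c:2·3+1->7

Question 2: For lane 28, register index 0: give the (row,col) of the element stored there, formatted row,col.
7,0

28: gid=7,tid=0
[0] (7+0,0*2+0) = (7,0)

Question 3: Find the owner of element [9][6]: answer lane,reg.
r:9=>grp=1,rB=1  c:6=>tig=3,lo=0
L=1*4+3=7  i=1*2+0=2

7,2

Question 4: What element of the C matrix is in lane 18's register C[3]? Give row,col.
18: grp=4,tig=2
[3] (4+8,2*2+1) = (12,5)

12,5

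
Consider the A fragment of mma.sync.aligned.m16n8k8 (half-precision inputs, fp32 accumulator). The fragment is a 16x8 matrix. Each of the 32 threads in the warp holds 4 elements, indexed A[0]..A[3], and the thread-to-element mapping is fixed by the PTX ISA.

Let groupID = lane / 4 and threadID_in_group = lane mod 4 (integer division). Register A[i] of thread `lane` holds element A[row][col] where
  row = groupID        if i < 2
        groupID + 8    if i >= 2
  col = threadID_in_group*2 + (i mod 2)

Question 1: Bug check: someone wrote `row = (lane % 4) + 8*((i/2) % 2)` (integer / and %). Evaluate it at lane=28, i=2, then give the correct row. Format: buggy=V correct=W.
`(lane % 4) + 8*((i/2) % 2)`[28,2]->8
L=28->g=28>>2=7, t=28&3=0
[2]->row 7+8=15  col 0·2+0=0
row: 8 vs 15

buggy=8 correct=15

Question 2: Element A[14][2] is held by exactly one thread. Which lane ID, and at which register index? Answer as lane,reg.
r:14=>grp=6,rB=1  c:2=>tig=1,lo=0
L=6*4+1=25  i=1*2+0=2

25,2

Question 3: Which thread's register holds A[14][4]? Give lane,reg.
26,2

r=14⇒gr=6,Rb=1  c=4⇒th=2,odd=0
L=6*4+2=26  i=1*2+0=2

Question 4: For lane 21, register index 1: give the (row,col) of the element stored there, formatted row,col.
21: g=5,t=1
[1] (5+0,1*2+1) = (5,3)

5,3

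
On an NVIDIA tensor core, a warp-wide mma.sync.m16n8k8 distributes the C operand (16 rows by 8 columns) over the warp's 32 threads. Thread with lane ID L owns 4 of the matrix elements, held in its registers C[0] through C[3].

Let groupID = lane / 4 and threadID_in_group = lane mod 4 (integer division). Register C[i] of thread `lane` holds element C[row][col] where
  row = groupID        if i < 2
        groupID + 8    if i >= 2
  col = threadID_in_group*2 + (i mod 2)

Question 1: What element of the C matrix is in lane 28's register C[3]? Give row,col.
lane 28: G=7 (28/4), T=0 (28%4)
i=3: r=7+8=15, c=0*2+1=1

15,1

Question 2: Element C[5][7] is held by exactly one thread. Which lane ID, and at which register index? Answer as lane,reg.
r=5→G=5,rhi=0  c=7→T=3,p=1
L=5*4+3=23  i=0*2+1=1

23,1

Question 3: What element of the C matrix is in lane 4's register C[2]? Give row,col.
lane 4=>4/4=1, 4 mod 4=0
i=2  r:1+8=>9  c:2·0+0=>0

9,0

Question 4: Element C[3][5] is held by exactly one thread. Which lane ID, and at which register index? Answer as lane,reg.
14,1

r=3→G=3,rhi=0  c=5→T=2,p=1
L=3*4+2=14  i=0*2+1=1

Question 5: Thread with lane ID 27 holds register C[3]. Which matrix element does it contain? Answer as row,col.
27: gid=6,tid=3
[3] (6+8,3*2+1) = (14,7)

14,7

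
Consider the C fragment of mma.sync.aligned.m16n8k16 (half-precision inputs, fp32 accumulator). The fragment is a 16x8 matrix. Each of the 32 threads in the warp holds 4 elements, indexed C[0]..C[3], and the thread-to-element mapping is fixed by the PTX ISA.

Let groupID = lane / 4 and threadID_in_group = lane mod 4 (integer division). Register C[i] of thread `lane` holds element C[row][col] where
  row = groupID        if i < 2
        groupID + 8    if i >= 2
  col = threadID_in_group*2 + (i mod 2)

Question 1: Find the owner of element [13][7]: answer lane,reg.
23,3

r=13⇒gr=5,Rb=1  c=7⇒th=3,odd=1
L=5*4+3=23  i=1*2+1=3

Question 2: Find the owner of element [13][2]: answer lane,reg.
r: 13->gid=5,r8=1  c: 2->tid=1,i&1=0
L=5*4+1=21  i=1*2+0=2

21,2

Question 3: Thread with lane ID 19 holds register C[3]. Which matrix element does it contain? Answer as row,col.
L=19⇒gr=19>>2=4, th=19&3=3
[3]⇒row 4+8=12  col 3·2+1=7

12,7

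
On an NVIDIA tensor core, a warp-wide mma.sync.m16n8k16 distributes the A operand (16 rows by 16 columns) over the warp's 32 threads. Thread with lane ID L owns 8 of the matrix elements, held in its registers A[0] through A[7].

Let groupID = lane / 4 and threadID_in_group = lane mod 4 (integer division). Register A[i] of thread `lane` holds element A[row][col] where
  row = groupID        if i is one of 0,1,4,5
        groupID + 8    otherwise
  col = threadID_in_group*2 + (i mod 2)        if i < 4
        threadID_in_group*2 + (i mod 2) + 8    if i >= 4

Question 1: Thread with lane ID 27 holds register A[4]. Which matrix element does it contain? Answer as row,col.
6,14

lane 27: g=6 (27/4), t=3 (27%4)
i=4: r=6+0=6, c=3*2+0+8=14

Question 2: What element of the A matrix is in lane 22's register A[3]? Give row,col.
13,5

lane 22->22/4=5, 22 mod 4=2
i=3  r:5+8->13  c:2·2+1+0->5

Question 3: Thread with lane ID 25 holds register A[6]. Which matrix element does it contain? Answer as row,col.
14,10

lane 25: gid=6 (25/4), tid=1 (25%4)
i=6: r=6+8=14, c=1*2+0+8=10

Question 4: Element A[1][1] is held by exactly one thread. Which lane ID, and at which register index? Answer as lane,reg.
r=1⇒gr=1,Rb=0  c=1⇒Cb=0,th=0,odd=1
L=1*4+0=4  i=0*4+0*2+1=1

4,1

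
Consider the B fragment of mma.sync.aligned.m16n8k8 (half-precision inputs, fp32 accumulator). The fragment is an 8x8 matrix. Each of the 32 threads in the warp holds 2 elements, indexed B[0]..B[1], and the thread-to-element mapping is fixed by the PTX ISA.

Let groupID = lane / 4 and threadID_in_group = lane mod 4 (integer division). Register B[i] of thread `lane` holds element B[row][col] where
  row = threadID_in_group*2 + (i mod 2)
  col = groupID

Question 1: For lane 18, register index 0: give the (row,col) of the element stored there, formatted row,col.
4,4

lane 18: g=4 (18/4), t=2 (18%4)
i=0: r=2*2+0=4, c=g=4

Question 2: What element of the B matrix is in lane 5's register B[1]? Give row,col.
5: G=1,T=1
[1] (1*2+1,1) = (3,1)

3,1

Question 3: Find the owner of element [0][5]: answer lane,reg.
c=5⇒gr=5  r=0⇒th=0,odd=0
L=5*4+0=20  i=0=0

20,0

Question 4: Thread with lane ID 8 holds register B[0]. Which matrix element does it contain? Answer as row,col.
lane 8->8/4=2, 8 mod 4=0
i=0  r:2·0+0->0  c:2

0,2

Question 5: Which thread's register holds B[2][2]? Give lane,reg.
c=2->g=2  r=2->t=1,b0=0
L=2*4+1=9  i=0=0

9,0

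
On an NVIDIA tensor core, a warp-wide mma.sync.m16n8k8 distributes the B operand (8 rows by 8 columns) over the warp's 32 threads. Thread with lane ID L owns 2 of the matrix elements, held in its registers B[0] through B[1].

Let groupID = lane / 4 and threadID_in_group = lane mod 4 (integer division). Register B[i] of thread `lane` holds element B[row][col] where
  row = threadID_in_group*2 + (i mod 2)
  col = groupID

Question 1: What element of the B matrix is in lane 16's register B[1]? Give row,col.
1,4

lane 16→16/4=4, 16 mod 4=0
i=1  r:2·0+1→1  c:4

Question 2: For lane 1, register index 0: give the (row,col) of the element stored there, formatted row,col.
2,0

L=1->gid=1>>2=0, tid=1&3=1
[0]->row 1·2+0=2  col gid=0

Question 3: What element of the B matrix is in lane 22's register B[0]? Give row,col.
lane 22→22/4=5, 22 mod 4=2
i=0  r:2·2+0→4  c:5

4,5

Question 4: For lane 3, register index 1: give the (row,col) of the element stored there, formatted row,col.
3: G=0,T=3
[1] (3*2+1,0) = (7,0)

7,0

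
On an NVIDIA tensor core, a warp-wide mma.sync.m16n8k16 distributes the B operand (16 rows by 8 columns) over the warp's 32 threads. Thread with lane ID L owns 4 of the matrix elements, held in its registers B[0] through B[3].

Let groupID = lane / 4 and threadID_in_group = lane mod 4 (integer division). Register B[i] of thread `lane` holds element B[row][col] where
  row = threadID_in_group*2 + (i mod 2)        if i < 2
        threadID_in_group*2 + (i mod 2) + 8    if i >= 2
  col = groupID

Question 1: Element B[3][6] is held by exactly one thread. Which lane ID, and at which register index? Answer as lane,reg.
25,1

c=6→G=6  r=3→rhi=0,T=1,p=1
L=6*4+1=25  i=0*2+1=1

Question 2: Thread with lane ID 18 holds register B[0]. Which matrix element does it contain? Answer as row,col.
4,4

L=18=>grp=18>>2=4, tig=18&3=2
[0]=>row 2·2+0+0=4  col grp=4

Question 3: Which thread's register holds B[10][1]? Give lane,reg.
5,2

c: 1->gid=1  r: 10->r8=1,tid=1,i&1=0
L=1*4+1=5  i=1*2+0=2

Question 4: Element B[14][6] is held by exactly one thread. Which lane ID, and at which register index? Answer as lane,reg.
27,2

c: 6->gid=6  r: 14->r8=1,tid=3,i&1=0
L=6*4+3=27  i=1*2+0=2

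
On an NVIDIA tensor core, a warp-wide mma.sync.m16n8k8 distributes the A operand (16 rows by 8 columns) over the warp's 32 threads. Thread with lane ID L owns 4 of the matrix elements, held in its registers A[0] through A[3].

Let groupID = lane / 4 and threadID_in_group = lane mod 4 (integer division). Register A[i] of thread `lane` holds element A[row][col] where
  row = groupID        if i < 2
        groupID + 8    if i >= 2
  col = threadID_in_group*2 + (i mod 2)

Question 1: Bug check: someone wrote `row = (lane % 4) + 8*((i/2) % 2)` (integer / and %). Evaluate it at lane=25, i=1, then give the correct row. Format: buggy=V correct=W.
`(lane % 4) + 8*((i/2) % 2)`[25,1]->1
lane 25->25/4=6, 25 mod 4=1
i=1  r:6+0->6  c:2·1+1->3
row: 1 vs 6

buggy=1 correct=6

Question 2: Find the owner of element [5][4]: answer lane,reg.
22,0

r=5→G=5,rhi=0  c=4→T=2,p=0
L=5*4+2=22  i=0*2+0=0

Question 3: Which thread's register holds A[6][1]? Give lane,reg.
24,1

r=6⇒gr=6,Rb=0  c=1⇒th=0,odd=1
L=6*4+0=24  i=0*2+1=1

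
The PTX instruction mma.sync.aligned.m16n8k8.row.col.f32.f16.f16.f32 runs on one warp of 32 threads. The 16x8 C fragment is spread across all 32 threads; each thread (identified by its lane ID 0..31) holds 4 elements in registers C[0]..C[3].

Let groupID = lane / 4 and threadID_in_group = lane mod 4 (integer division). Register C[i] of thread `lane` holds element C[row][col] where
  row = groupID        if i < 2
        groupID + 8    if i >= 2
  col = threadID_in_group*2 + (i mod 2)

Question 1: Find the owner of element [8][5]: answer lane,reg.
r=8->g=0,rb=1  c=5->t=2,b0=1
L=0*4+2=2  i=1*2+1=3

2,3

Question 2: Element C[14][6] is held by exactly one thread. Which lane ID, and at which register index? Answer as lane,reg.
r=14->g=6,rb=1  c=6->t=3,b0=0
L=6*4+3=27  i=1*2+0=2

27,2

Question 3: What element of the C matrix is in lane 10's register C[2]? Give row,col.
10,4

lane 10=>10/4=2, 10 mod 4=2
i=2  r:2+8=>10  c:2·2+0=>4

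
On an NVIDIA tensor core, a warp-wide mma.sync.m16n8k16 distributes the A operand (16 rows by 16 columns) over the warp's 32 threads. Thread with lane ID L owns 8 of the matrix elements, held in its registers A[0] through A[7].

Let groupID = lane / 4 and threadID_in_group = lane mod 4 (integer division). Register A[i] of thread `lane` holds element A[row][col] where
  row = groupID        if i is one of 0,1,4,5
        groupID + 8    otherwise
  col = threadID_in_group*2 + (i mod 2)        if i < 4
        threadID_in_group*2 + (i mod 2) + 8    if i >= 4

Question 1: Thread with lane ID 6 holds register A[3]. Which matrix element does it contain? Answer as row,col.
6: gr=1,th=2
[3] (1+8,2*2+1+0) = (9,5)

9,5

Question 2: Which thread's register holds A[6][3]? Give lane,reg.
r:6=>grp=6,rB=0  c:3=>cB=0,tig=1,lo=1
L=6*4+1=25  i=0*4+0*2+1=1

25,1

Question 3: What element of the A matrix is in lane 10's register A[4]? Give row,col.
L=10->g=10>>2=2, t=10&3=2
[4]->row 2+0=2  col 2·2+0+8=12

2,12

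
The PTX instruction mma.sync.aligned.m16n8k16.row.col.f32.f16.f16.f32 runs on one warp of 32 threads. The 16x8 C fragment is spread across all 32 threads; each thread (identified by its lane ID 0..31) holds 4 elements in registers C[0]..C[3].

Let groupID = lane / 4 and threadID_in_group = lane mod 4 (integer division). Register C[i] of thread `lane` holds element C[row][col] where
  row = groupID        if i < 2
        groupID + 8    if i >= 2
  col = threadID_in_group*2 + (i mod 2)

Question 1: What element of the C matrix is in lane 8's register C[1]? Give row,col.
8: gr=2,th=0
[1] (2+0,0*2+1) = (2,1)

2,1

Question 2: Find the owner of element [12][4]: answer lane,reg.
18,2

r: 12->gid=4,r8=1  c: 4->tid=2,i&1=0
L=4*4+2=18  i=1*2+0=2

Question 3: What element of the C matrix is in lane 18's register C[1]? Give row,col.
4,5

18: gr=4,th=2
[1] (4+0,2*2+1) = (4,5)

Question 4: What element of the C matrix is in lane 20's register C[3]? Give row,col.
13,1

lane 20⇒20/4=5, 20 mod 4=0
i=3  r:5+8⇒13  c:2·0+1⇒1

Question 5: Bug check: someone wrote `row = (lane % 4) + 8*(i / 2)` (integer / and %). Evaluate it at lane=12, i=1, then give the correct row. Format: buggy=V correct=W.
`(lane % 4) + 8*(i / 2)`[12,1]->0
lane 12->12/4=3, 12 mod 4=0
i=1  r:3+0->3  c:2·0+1->1
row: 0 vs 3

buggy=0 correct=3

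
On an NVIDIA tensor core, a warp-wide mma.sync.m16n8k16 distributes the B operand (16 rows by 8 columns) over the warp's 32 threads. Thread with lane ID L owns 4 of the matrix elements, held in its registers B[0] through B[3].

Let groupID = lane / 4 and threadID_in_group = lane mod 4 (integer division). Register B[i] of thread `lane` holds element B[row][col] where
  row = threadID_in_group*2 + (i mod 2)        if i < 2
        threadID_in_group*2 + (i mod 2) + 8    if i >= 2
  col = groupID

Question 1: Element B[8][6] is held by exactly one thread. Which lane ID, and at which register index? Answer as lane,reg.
c=6→G=6  r=8→rhi=1,T=0,p=0
L=6*4+0=24  i=1*2+0=2

24,2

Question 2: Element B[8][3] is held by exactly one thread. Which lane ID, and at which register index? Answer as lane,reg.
c: 3->gid=3  r: 8->r8=1,tid=0,i&1=0
L=3*4+0=12  i=1*2+0=2

12,2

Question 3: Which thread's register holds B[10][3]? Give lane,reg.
13,2

c=3⇒gr=3  r=10⇒Rb=1,th=1,odd=0
L=3*4+1=13  i=1*2+0=2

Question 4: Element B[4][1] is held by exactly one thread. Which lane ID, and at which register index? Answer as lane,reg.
c: 1->gid=1  r: 4->r8=0,tid=2,i&1=0
L=1*4+2=6  i=0*2+0=0

6,0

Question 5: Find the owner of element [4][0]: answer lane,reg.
2,0

c=0→G=0  r=4→rhi=0,T=2,p=0
L=0*4+2=2  i=0*2+0=0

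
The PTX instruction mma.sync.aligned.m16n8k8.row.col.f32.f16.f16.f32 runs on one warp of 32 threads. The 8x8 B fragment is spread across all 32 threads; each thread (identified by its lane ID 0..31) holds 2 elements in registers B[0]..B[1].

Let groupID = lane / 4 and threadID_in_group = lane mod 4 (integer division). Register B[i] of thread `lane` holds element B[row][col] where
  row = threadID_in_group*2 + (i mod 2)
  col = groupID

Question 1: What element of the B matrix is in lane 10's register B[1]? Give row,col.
5,2

lane 10: gr=2 (10/4), th=2 (10%4)
i=1: r=2*2+1=5, c=gr=2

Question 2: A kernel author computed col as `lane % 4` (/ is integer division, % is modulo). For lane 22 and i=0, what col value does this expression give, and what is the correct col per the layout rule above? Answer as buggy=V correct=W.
buggy=2 correct=5

`lane % 4`[22,0]->2
L=22->gid=22>>2=5, tid=22&3=2
[0]->row 2·2+0=4  col gid=5
col: 2 vs 5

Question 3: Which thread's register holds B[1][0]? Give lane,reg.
c:0=>grp=0  r:1=>tig=0,lo=1
L=0*4+0=0  i=1=1

0,1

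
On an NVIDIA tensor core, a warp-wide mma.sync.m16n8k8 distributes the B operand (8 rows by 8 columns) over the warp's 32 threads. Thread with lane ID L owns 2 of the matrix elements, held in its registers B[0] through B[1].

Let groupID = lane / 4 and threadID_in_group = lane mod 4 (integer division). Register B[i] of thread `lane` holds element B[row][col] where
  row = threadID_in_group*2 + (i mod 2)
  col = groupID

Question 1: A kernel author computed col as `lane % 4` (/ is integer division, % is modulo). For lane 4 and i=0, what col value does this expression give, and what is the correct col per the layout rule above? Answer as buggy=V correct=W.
`lane % 4`[4,0]->0
4: g=1,t=0
[0] (0*2+0,1) = (0,1)
col: 0 vs 1

buggy=0 correct=1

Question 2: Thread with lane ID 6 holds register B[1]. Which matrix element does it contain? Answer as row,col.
L=6⇒gr=6>>2=1, th=6&3=2
[1]⇒row 2·2+1=5  col gr=1

5,1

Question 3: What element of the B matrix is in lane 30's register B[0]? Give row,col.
L=30=>grp=30>>2=7, tig=30&3=2
[0]=>row 2·2+0=4  col grp=7

4,7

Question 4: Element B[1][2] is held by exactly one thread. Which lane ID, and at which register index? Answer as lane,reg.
c=2→G=2  r=1→T=0,p=1
L=2*4+0=8  i=1=1

8,1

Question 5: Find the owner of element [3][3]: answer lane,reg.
c=3→G=3  r=3→T=1,p=1
L=3*4+1=13  i=1=1

13,1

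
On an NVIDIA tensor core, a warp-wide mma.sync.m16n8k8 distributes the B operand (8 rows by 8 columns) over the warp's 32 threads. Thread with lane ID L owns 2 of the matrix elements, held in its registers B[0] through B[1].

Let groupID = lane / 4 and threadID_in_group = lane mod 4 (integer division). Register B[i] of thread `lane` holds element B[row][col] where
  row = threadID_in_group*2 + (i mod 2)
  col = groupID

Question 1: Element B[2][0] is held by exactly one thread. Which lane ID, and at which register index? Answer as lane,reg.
c:0=>grp=0  r:2=>tig=1,lo=0
L=0*4+1=1  i=0=0

1,0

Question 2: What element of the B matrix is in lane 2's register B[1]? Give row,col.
5,0

L=2→G=2>>2=0, T=2&3=2
[1]→row 2·2+1=5  col G=0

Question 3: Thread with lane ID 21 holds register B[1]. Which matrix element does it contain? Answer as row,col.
3,5

lane 21→21/4=5, 21 mod 4=1
i=1  r:2·1+1→3  c:5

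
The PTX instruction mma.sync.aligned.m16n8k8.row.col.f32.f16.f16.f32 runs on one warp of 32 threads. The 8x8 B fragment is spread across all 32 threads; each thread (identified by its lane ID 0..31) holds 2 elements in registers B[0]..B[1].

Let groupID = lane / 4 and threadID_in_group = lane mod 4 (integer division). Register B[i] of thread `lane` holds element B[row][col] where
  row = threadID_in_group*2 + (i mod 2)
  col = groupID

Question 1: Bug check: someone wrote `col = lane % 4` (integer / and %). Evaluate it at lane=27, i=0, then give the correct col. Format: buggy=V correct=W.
`lane % 4`[27,0]->3
27: g=6,t=3
[0] (3*2+0,6) = (6,6)
col: 3 vs 6

buggy=3 correct=6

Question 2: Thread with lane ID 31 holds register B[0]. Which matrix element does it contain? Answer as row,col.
lane 31: g=7 (31/4), t=3 (31%4)
i=0: r=3*2+0=6, c=g=7

6,7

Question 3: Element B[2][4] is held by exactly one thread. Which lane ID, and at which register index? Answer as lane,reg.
c=4->g=4  r=2->t=1,b0=0
L=4*4+1=17  i=0=0

17,0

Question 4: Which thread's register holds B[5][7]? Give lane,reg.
30,1

c=7→G=7  r=5→T=2,p=1
L=7*4+2=30  i=1=1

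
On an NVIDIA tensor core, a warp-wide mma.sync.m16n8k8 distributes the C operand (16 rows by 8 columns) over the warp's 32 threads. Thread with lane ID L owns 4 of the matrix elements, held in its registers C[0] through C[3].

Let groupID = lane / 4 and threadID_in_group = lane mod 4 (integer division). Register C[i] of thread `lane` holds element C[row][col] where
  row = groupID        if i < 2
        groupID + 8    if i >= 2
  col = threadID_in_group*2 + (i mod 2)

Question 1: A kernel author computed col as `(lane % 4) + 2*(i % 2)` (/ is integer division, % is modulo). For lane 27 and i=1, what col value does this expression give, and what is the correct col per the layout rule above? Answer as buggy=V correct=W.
buggy=5 correct=7

`(lane % 4) + 2*(i % 2)`[27,1]⇒5
L=27⇒gr=27>>2=6, th=27&3=3
[1]⇒row 6+0=6  col 3·2+1=7
col: 5 vs 7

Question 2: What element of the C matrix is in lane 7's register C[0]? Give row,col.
1,6

lane 7->7/4=1, 7 mod 4=3
i=0  r:1+0->1  c:2·3+0->6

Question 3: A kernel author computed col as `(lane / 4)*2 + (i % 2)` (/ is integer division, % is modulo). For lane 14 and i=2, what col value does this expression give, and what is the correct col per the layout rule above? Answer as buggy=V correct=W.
`(lane / 4)*2 + (i % 2)`[14,2]=>6
L=14=>grp=14>>2=3, tig=14&3=2
[2]=>row 3+8=11  col 2·2+0=4
col: 6 vs 4

buggy=6 correct=4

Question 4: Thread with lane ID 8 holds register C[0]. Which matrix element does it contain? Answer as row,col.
8: G=2,T=0
[0] (2+0,0*2+0) = (2,0)

2,0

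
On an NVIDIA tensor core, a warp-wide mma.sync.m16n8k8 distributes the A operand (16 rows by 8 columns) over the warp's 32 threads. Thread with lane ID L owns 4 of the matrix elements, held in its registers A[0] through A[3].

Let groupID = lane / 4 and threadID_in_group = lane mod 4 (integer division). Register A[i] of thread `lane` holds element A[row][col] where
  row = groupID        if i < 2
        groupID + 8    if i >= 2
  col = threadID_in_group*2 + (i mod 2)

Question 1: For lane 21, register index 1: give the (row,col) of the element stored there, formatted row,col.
21: g=5,t=1
[1] (5+0,1*2+1) = (5,3)

5,3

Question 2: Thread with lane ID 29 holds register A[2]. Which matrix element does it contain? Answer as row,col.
lane 29: gr=7 (29/4), th=1 (29%4)
i=2: r=7+8=15, c=1*2+0=2

15,2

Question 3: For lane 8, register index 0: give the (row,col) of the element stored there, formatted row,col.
2,0

lane 8⇒8/4=2, 8 mod 4=0
i=0  r:2+0⇒2  c:2·0+0⇒0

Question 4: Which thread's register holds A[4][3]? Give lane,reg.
17,1

r:4=>grp=4,rB=0  c:3=>tig=1,lo=1
L=4*4+1=17  i=0*2+1=1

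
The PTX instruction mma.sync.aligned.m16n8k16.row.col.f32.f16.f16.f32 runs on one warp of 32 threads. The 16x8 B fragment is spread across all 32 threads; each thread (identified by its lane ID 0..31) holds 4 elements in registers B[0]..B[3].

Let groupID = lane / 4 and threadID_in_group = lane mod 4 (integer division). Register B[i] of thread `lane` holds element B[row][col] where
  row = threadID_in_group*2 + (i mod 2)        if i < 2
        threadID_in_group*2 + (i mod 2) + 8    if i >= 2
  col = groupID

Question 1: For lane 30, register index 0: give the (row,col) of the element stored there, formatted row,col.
30: gid=7,tid=2
[0] (2*2+0+0,7) = (4,7)

4,7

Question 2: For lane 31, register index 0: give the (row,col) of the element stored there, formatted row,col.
lane 31=>31/4=7, 31 mod 4=3
i=0  r:2·3+0+0=>6  c:7

6,7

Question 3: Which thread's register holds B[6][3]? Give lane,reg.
c=3⇒gr=3  r=6⇒Rb=0,th=3,odd=0
L=3*4+3=15  i=0*2+0=0

15,0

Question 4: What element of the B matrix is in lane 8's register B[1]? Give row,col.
1,2

lane 8→8/4=2, 8 mod 4=0
i=1  r:2·0+1+0→1  c:2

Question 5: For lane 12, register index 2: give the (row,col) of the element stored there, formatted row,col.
12: g=3,t=0
[2] (0*2+0+8,3) = (8,3)

8,3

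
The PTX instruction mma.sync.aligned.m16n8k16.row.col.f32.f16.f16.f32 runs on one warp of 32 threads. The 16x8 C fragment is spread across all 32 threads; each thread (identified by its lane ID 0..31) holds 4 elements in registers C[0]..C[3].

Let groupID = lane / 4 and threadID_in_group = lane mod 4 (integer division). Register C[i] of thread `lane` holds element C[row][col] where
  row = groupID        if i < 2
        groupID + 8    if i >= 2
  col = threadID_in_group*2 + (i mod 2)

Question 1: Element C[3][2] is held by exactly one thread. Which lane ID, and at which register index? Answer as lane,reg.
13,0

r: 3->gid=3,r8=0  c: 2->tid=1,i&1=0
L=3*4+1=13  i=0*2+0=0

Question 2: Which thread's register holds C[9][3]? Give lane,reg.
r:9=>grp=1,rB=1  c:3=>tig=1,lo=1
L=1*4+1=5  i=1*2+1=3

5,3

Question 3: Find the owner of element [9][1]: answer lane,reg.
4,3

r:9=>grp=1,rB=1  c:1=>tig=0,lo=1
L=1*4+0=4  i=1*2+1=3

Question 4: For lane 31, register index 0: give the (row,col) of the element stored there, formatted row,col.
7,6

31: G=7,T=3
[0] (7+0,3*2+0) = (7,6)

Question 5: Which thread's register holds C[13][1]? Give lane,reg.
r:13=>grp=5,rB=1  c:1=>tig=0,lo=1
L=5*4+0=20  i=1*2+1=3

20,3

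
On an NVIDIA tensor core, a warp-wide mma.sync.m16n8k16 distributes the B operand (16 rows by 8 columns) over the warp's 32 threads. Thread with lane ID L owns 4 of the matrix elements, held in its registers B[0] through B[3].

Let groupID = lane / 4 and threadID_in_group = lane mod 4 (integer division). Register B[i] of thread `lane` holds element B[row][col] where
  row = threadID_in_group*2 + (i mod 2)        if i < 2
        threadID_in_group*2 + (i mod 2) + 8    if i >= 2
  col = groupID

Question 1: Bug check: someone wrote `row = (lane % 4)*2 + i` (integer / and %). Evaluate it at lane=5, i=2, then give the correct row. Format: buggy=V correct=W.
buggy=4 correct=10

`(lane % 4)*2 + i`[5,2]→4
L=5→G=5>>2=1, T=5&3=1
[2]→row 1·2+0+8=10  col G=1
row: 4 vs 10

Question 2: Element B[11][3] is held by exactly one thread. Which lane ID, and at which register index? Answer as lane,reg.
13,3

c=3→G=3  r=11→rhi=1,T=1,p=1
L=3*4+1=13  i=1*2+1=3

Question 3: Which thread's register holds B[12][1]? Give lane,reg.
c=1→G=1  r=12→rhi=1,T=2,p=0
L=1*4+2=6  i=1*2+0=2

6,2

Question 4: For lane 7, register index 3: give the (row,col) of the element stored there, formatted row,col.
7: gid=1,tid=3
[3] (3*2+1+8,1) = (15,1)

15,1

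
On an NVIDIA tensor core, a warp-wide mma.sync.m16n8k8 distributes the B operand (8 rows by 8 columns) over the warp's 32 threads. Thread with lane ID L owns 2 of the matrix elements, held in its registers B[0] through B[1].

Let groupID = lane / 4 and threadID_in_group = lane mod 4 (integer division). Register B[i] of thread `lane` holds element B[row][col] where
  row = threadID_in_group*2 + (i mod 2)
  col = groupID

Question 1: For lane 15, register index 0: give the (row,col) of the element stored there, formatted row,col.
6,3

lane 15->15/4=3, 15 mod 4=3
i=0  r:2·3+0->6  c:3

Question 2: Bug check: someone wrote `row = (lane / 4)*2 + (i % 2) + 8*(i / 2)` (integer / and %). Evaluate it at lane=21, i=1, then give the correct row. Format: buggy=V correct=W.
`(lane / 4)*2 + (i % 2) + 8*(i / 2)`[21,1]⇒11
lane 21⇒21/4=5, 21 mod 4=1
i=1  r:2·1+1⇒3  c:5
row: 11 vs 3

buggy=11 correct=3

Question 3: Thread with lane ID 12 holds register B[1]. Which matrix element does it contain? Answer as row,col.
1,3

lane 12->12/4=3, 12 mod 4=0
i=1  r:2·0+1->1  c:3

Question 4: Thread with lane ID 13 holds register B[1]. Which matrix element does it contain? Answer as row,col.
lane 13: G=3 (13/4), T=1 (13%4)
i=1: r=1*2+1=3, c=G=3

3,3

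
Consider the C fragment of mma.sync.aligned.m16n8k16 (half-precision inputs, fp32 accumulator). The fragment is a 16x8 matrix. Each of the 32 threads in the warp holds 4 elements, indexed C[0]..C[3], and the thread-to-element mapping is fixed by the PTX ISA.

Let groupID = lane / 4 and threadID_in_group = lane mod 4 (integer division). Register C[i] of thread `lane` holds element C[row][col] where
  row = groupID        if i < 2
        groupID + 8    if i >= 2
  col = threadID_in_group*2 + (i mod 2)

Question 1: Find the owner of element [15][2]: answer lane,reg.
r=15->g=7,rb=1  c=2->t=1,b0=0
L=7*4+1=29  i=1*2+0=2

29,2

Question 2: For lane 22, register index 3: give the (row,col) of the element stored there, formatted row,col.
13,5

22: G=5,T=2
[3] (5+8,2*2+1) = (13,5)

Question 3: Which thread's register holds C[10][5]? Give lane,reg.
10,3

r:10=>grp=2,rB=1  c:5=>tig=2,lo=1
L=2*4+2=10  i=1*2+1=3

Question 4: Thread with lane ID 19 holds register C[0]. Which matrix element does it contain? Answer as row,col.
L=19=>grp=19>>2=4, tig=19&3=3
[0]=>row 4+0=4  col 3·2+0=6

4,6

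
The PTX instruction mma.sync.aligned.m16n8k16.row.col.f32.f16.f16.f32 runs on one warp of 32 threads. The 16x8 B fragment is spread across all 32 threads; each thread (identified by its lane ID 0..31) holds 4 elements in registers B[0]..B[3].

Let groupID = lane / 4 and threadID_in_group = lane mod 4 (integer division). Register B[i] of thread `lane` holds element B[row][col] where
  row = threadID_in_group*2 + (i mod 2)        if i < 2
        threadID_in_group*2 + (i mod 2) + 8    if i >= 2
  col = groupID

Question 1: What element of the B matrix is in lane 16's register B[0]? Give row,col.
lane 16: G=4 (16/4), T=0 (16%4)
i=0: r=0*2+0+0=0, c=G=4

0,4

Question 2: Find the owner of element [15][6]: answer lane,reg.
27,3

c=6->g=6  r=15->rb=1,t=3,b0=1
L=6*4+3=27  i=1*2+1=3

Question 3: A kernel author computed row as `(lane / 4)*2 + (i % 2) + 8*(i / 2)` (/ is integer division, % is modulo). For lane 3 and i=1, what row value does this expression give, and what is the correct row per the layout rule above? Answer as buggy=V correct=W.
`(lane / 4)*2 + (i % 2) + 8*(i / 2)`[3,1]->1
L=3->gid=3>>2=0, tid=3&3=3
[1]->row 3·2+1+0=7  col gid=0
row: 1 vs 7

buggy=1 correct=7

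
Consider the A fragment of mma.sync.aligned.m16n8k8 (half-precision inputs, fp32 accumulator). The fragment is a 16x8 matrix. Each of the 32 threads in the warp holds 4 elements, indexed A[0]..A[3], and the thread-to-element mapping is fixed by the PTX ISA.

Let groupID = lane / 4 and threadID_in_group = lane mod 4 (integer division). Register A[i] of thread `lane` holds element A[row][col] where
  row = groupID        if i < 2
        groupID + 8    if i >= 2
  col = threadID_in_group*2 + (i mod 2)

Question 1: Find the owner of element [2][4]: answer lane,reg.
10,0

r=2⇒gr=2,Rb=0  c=4⇒th=2,odd=0
L=2*4+2=10  i=0*2+0=0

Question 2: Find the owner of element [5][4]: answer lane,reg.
22,0

r=5→G=5,rhi=0  c=4→T=2,p=0
L=5*4+2=22  i=0*2+0=0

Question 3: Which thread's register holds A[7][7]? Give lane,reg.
31,1

r=7->g=7,rb=0  c=7->t=3,b0=1
L=7*4+3=31  i=0*2+1=1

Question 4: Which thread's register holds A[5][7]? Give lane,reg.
r=5→G=5,rhi=0  c=7→T=3,p=1
L=5*4+3=23  i=0*2+1=1

23,1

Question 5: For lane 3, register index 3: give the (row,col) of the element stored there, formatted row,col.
lane 3: g=0 (3/4), t=3 (3%4)
i=3: r=0+8=8, c=3*2+1=7

8,7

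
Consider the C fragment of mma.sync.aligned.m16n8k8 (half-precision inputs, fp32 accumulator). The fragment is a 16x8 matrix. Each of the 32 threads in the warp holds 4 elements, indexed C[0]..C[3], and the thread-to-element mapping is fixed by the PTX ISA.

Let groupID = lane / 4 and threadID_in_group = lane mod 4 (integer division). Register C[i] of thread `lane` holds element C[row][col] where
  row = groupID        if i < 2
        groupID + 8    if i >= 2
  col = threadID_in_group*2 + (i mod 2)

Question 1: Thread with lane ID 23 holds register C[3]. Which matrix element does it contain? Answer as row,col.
13,7

L=23->g=23>>2=5, t=23&3=3
[3]->row 5+8=13  col 3·2+1=7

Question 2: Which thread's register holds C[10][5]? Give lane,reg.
10,3

r=10→G=2,rhi=1  c=5→T=2,p=1
L=2*4+2=10  i=1*2+1=3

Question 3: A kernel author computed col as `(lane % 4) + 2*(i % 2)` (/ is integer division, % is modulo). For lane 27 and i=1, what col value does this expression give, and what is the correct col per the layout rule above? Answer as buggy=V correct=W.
`(lane % 4) + 2*(i % 2)`[27,1]->5
27: g=6,t=3
[1] (6+0,3*2+1) = (6,7)
col: 5 vs 7

buggy=5 correct=7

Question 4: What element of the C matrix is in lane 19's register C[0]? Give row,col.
4,6

lane 19->19/4=4, 19 mod 4=3
i=0  r:4+0->4  c:2·3+0->6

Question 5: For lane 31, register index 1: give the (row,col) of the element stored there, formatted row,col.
L=31->g=31>>2=7, t=31&3=3
[1]->row 7+0=7  col 3·2+1=7

7,7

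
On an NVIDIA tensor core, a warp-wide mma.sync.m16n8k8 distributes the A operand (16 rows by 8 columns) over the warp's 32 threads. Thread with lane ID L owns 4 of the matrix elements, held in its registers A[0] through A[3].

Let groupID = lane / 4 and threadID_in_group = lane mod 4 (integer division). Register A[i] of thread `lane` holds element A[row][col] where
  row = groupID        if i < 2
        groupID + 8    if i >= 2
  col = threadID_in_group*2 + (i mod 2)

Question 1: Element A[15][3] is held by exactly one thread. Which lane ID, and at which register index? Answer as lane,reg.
r=15⇒gr=7,Rb=1  c=3⇒th=1,odd=1
L=7*4+1=29  i=1*2+1=3

29,3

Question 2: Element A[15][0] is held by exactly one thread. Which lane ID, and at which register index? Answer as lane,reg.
r=15->g=7,rb=1  c=0->t=0,b0=0
L=7*4+0=28  i=1*2+0=2

28,2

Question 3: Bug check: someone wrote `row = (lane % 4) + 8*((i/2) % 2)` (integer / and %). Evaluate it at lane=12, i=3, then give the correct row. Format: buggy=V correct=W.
buggy=8 correct=11

`(lane % 4) + 8*((i/2) % 2)`[12,3]=>8
L=12=>grp=12>>2=3, tig=12&3=0
[3]=>row 3+8=11  col 0·2+1=1
row: 8 vs 11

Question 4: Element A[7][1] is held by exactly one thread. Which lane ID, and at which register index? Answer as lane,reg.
28,1

r=7⇒gr=7,Rb=0  c=1⇒th=0,odd=1
L=7*4+0=28  i=0*2+1=1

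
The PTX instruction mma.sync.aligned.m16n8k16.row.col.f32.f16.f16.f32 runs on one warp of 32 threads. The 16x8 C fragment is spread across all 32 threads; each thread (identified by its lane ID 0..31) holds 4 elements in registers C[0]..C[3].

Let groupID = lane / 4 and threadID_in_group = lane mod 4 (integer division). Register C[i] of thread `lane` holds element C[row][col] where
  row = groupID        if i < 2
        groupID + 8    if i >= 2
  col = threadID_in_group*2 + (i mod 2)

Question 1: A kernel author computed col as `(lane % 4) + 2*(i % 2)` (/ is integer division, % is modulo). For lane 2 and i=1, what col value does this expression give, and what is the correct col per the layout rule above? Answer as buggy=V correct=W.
buggy=4 correct=5

`(lane % 4) + 2*(i % 2)`[2,1]->4
lane 2: gid=0 (2/4), tid=2 (2%4)
i=1: r=0+0=0, c=2*2+1=5
col: 4 vs 5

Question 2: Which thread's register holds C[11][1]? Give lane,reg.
12,3

r=11→G=3,rhi=1  c=1→T=0,p=1
L=3*4+0=12  i=1*2+1=3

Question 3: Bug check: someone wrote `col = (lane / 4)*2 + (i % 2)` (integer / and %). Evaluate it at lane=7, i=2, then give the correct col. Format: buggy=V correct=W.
`(lane / 4)*2 + (i % 2)`[7,2]→2
lane 7→7/4=1, 7 mod 4=3
i=2  r:1+8→9  c:2·3+0→6
col: 2 vs 6

buggy=2 correct=6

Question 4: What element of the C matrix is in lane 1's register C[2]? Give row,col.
1: g=0,t=1
[2] (0+8,1*2+0) = (8,2)

8,2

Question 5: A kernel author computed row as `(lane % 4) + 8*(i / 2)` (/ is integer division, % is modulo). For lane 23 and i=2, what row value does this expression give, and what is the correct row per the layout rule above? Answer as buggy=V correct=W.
`(lane % 4) + 8*(i / 2)`[23,2]->11
23: gid=5,tid=3
[2] (5+8,3*2+0) = (13,6)
row: 11 vs 13

buggy=11 correct=13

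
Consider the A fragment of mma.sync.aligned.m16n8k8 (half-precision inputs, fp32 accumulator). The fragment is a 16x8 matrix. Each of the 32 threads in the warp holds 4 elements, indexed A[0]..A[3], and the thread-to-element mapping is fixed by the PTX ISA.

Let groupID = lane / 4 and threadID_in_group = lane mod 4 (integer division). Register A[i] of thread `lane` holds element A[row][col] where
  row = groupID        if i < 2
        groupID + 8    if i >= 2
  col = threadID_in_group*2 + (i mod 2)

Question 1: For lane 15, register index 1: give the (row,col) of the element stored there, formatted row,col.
3,7

15: G=3,T=3
[1] (3+0,3*2+1) = (3,7)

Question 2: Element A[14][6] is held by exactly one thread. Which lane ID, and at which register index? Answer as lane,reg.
r=14->g=6,rb=1  c=6->t=3,b0=0
L=6*4+3=27  i=1*2+0=2

27,2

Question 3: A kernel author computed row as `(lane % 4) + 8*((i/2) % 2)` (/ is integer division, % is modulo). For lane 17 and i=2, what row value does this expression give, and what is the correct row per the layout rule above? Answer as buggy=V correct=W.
`(lane % 4) + 8*((i/2) % 2)`[17,2]->9
lane 17->17/4=4, 17 mod 4=1
i=2  r:4+8->12  c:2·1+0->2
row: 9 vs 12

buggy=9 correct=12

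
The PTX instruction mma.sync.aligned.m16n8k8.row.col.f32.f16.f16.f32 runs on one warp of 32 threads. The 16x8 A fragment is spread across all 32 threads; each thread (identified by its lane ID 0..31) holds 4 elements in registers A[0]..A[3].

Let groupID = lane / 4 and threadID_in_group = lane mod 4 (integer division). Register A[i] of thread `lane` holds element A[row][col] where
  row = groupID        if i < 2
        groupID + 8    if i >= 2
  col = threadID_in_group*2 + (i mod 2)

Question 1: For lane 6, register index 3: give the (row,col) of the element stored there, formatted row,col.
9,5

lane 6=>6/4=1, 6 mod 4=2
i=3  r:1+8=>9  c:2·2+1=>5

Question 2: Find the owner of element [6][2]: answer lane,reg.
r=6⇒gr=6,Rb=0  c=2⇒th=1,odd=0
L=6*4+1=25  i=0*2+0=0

25,0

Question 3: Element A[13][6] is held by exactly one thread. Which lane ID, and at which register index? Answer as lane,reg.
r=13→G=5,rhi=1  c=6→T=3,p=0
L=5*4+3=23  i=1*2+0=2

23,2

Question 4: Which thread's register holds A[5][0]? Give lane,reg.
r=5->g=5,rb=0  c=0->t=0,b0=0
L=5*4+0=20  i=0*2+0=0

20,0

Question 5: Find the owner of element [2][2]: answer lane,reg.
9,0

r:2=>grp=2,rB=0  c:2=>tig=1,lo=0
L=2*4+1=9  i=0*2+0=0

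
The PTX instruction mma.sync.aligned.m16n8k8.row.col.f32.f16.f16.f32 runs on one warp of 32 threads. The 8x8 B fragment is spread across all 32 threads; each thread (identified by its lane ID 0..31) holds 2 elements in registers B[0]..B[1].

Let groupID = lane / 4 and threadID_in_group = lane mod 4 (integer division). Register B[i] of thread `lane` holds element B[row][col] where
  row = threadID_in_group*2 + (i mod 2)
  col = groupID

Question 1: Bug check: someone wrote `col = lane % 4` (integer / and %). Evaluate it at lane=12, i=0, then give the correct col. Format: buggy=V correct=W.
`lane % 4`[12,0]→0
lane 12: G=3 (12/4), T=0 (12%4)
i=0: r=0*2+0=0, c=G=3
col: 0 vs 3

buggy=0 correct=3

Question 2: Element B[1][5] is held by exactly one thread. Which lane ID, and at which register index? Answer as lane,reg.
20,1

c: 5->gid=5  r: 1->tid=0,i&1=1
L=5*4+0=20  i=1=1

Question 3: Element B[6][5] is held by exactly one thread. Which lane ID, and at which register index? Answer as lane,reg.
c=5→G=5  r=6→T=3,p=0
L=5*4+3=23  i=0=0

23,0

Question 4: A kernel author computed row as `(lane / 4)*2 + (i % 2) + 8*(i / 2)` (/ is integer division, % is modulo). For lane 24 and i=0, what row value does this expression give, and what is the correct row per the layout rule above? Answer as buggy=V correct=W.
`(lane / 4)*2 + (i % 2) + 8*(i / 2)`[24,0]⇒12
lane 24: gr=6 (24/4), th=0 (24%4)
i=0: r=0*2+0=0, c=gr=6
row: 12 vs 0

buggy=12 correct=0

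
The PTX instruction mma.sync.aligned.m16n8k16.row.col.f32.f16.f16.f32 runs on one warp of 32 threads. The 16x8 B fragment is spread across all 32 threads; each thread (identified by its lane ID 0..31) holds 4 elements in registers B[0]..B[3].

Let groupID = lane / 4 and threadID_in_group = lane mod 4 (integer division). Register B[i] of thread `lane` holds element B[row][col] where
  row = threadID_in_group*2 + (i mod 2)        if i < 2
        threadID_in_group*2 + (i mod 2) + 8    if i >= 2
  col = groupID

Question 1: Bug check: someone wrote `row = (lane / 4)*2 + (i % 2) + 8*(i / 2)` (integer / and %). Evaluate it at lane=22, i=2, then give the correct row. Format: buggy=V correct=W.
`(lane / 4)*2 + (i % 2) + 8*(i / 2)`[22,2]→18
22: G=5,T=2
[2] (2*2+0+8,5) = (12,5)
row: 18 vs 12

buggy=18 correct=12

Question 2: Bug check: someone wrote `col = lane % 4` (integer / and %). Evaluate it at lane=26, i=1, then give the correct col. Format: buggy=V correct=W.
`lane % 4`[26,1]⇒2
26: gr=6,th=2
[1] (2*2+1+0,6) = (5,6)
col: 2 vs 6

buggy=2 correct=6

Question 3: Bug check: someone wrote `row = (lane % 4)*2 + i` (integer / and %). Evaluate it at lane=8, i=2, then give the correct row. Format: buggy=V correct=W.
`(lane % 4)*2 + i`[8,2]=>2
lane 8: grp=2 (8/4), tig=0 (8%4)
i=2: r=0*2+0+8=8, c=grp=2
row: 2 vs 8

buggy=2 correct=8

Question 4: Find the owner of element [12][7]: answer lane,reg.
30,2

c: 7->gid=7  r: 12->r8=1,tid=2,i&1=0
L=7*4+2=30  i=1*2+0=2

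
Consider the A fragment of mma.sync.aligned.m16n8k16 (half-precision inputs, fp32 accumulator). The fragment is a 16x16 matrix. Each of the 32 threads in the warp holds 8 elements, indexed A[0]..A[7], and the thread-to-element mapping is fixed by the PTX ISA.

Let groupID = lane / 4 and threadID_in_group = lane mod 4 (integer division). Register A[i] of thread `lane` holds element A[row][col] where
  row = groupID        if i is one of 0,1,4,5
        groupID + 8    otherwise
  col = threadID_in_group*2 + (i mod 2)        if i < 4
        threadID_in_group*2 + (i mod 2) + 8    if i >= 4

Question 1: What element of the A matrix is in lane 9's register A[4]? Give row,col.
9: G=2,T=1
[4] (2+0,1*2+0+8) = (2,10)

2,10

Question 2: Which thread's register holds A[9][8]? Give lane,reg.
r=9⇒gr=1,Rb=1  c=8⇒Cb=1,th=0,odd=0
L=1*4+0=4  i=1*4+1*2+0=6

4,6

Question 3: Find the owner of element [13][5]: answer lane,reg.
22,3

r=13→G=5,rhi=1  c=5→chi=0,T=2,p=1
L=5*4+2=22  i=0*4+1*2+1=3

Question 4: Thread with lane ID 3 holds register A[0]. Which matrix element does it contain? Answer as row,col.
lane 3->3/4=0, 3 mod 4=3
i=0  r:0+0->0  c:2·3+0+0->6

0,6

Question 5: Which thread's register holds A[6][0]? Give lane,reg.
24,0

r:6=>grp=6,rB=0  c:0=>cB=0,tig=0,lo=0
L=6*4+0=24  i=0*4+0*2+0=0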